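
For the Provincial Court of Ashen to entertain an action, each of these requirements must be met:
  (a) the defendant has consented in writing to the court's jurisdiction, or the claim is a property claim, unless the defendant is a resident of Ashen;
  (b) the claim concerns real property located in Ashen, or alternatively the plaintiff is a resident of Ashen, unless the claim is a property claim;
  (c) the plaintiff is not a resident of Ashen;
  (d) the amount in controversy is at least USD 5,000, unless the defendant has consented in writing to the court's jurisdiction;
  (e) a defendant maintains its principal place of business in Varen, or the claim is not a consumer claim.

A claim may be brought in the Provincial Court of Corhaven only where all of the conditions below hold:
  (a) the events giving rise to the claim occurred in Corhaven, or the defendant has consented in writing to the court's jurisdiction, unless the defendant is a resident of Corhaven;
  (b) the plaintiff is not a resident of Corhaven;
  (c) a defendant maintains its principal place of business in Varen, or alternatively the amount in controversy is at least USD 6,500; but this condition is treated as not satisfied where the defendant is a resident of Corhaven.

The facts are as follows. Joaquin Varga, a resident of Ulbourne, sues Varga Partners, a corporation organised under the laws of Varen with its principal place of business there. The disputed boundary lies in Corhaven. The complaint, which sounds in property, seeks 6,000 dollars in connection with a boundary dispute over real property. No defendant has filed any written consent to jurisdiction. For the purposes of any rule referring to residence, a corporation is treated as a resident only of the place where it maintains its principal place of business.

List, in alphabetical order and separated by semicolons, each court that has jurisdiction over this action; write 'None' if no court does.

the Provincial Court of Ashen; the Provincial Court of Corhaven

The Provincial Court of Ashen:
  (a) The claim is a property claim, so one alternative holds. Condition met.
  (b) The property lies in Corhaven, not Ashen; the plaintiff resides in Ulbourne, not Ashen — every alternative fails. But the claim is a property claim, and the 'unless' clause therefore excuses the requirement. Met.
  (c) The plaintiff resides in Ulbourne, which is not Ashen. Condition met.
  (d) The amount in controversy is 6,000 dollars, which meets the $5,000 floor. Satisfied.
  (e) Varga Partners has its principal place of business in Varen, so this disjunct is met. Satisfied.
  → Jurisdiction lies.
The Provincial Court of Corhaven:
  (a) The operative events occurred in Corhaven, so one alternative holds. Condition met.
  (b) The plaintiff resides in Ulbourne, which is not Corhaven. Condition met.
  (c) Varga Partners has its principal place of business in Varen — that alternative is enough. The exception is not triggered, since the defendant resides in Varen, not Corhaven. Met.
  → All conditions met; jurisdiction exists.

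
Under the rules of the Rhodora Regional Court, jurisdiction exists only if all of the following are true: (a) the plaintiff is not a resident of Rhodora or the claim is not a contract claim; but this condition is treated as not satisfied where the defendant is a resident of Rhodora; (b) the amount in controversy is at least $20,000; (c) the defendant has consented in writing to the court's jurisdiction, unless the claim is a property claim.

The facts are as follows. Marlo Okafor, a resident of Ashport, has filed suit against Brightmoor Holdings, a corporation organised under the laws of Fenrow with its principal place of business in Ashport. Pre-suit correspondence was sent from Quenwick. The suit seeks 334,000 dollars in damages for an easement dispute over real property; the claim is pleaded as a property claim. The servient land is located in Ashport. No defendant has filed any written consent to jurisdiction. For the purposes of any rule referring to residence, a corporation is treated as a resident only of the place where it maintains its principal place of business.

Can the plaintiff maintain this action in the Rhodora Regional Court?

Yes

The Rhodora Regional Court:
  (a) The plaintiff resides in Ashport, which is not Rhodora, so this disjunct is met. The exception is not triggered, since the defendant resides in Ashport, not Rhodora. Condition met.
  (b) The amount in controversy is USD 334,000, which meets the USD 20,000 floor. Met.
  (c) No such written consent has been filed. The proviso rescues it, though: the claim is a property claim. Condition met.
  → The court has jurisdiction.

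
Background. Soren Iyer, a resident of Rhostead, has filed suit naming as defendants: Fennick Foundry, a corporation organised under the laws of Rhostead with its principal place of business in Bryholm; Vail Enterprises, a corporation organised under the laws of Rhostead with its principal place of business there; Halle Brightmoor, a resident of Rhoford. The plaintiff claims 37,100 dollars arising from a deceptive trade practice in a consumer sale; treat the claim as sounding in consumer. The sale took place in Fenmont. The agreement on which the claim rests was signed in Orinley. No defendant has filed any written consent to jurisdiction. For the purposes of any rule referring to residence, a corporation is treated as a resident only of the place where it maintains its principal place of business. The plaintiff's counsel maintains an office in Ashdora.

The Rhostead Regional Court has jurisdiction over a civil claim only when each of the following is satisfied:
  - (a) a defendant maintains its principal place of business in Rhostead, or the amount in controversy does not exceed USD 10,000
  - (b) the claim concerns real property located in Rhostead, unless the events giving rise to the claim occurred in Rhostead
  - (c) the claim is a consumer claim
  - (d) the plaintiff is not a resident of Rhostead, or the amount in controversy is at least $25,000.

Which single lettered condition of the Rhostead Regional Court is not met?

The Rhostead Regional Court:
  (a) Vail Enterprises has its principal place of business in Rhostead, so one alternative holds. Condition met.
  (b) The claim does not concern real property. Nor does the 'unless' clause help: the operative events occurred in Fenmont, not Rhostead. Not met.
  (c) The claim is a consumer claim. Met.
  (d) The amount in controversy is USD 37,100, which meets the USD 25,000 floor — that alternative is enough. Satisfied.
Only condition (b) fails.

(b)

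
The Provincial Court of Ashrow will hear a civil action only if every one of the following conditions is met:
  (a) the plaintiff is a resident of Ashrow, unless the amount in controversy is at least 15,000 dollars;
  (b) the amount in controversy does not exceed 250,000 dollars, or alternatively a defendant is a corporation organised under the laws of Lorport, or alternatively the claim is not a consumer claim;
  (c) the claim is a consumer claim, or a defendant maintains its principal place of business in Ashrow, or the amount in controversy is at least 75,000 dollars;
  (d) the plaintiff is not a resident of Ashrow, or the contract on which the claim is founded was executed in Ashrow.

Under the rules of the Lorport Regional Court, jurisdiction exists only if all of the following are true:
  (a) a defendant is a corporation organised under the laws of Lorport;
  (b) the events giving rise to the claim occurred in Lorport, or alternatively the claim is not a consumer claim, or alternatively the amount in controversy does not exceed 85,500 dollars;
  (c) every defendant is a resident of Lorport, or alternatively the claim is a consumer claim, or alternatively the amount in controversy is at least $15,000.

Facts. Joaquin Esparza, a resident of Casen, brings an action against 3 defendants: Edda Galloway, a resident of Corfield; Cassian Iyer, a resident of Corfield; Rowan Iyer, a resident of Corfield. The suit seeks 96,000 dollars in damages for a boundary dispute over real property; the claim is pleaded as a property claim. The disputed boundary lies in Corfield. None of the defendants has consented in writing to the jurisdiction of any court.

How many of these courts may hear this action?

The Provincial Court of Ashrow:
  (a) The plaintiff resides in Casen, not Ashrow. However, the amount in controversy is $96,000, which meets the $15,000 floor, so the 'unless' proviso supplies this condition. Satisfied.
  (b) The amount in controversy is $96,000, within the 250,000 dollars ceiling, so this disjunct is met. Satisfied.
  (c) The amount in controversy is USD 96,000, which meets the USD 75,000 floor, which satisfies one of the alternatives. Met.
  (d) The plaintiff resides in Casen, which is not Ashrow, so one alternative holds. Met.
  → All conditions met; jurisdiction exists.
The Lorport Regional Court:
  (a) No defendant is a corporation. Fails.
  (b) The claim is a property claim, not a consumer claim, so this disjunct is met. Satisfied.
  (c) The amount in controversy is USD 96,000, which meets the USD 15,000 floor — that alternative is enough. Condition met.
  → At least one condition fails; no jurisdiction.
Courts with jurisdiction: the Provincial Court of Ashrow — 1 in total.

1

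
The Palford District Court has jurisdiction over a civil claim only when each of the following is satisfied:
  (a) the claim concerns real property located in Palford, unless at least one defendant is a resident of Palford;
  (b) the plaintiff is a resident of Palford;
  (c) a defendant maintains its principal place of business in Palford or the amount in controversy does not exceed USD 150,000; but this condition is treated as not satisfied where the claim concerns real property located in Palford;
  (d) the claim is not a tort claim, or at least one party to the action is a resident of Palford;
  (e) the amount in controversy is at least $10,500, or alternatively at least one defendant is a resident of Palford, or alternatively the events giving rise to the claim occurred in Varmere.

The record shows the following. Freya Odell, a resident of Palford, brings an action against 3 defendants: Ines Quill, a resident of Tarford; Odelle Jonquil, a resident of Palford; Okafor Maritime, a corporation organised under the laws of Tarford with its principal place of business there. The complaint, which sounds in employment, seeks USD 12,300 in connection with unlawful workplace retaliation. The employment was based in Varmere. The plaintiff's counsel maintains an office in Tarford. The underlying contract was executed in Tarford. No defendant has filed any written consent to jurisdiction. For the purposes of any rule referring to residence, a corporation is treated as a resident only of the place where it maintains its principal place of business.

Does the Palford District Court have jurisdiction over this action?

Yes

The Palford District Court:
  (a) The claim does not concern real property. The proviso rescues it, though: Odelle Jonquil resides in Palford. Condition met.
  (b) The plaintiff resides in Palford. Condition met.
  (c) The amount in controversy is USD 12,300, within the 150,000 dollars ceiling, which satisfies one of the alternatives. And the carve-out is inapplicable — the claim does not concern real property. Condition met.
  (d) The claim is an employment claim, not a tort claim — that alternative is enough. Condition met.
  (e) The amount in controversy is USD 12,300, which meets the USD 10,500 floor, which satisfies one of the alternatives. Satisfied.
  → The court has jurisdiction.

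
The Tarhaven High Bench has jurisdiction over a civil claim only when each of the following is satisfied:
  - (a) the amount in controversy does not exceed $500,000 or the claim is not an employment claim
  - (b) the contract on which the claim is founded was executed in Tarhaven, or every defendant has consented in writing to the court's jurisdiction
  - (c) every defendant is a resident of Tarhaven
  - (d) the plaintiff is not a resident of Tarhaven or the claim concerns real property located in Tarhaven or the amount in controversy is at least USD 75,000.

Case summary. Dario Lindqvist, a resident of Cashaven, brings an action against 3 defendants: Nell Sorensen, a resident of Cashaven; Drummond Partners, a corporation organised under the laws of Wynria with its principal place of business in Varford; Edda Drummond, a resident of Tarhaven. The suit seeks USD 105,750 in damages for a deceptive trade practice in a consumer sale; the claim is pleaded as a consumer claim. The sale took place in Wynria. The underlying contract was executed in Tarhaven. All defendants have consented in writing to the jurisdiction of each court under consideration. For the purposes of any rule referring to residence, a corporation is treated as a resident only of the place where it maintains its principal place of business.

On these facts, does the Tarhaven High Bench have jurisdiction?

The Tarhaven High Bench:
  (a) The amount in controversy is $105,750, within the 500,000 dollars ceiling, so this disjunct is met. Condition met.
  (b) The contract was executed in Tarhaven — that alternative is enough. Satisfied.
  (c) The defendants reside as follows — Nell Sorensen in Cashaven, Drummond Partners in Varford, Edda Drummond in Tarhaven — not all in Tarhaven. Condition not met.
  (d) The plaintiff resides in Cashaven, which is not Tarhaven, which satisfies one of the alternatives. Satisfied.
  → No jurisdiction.

No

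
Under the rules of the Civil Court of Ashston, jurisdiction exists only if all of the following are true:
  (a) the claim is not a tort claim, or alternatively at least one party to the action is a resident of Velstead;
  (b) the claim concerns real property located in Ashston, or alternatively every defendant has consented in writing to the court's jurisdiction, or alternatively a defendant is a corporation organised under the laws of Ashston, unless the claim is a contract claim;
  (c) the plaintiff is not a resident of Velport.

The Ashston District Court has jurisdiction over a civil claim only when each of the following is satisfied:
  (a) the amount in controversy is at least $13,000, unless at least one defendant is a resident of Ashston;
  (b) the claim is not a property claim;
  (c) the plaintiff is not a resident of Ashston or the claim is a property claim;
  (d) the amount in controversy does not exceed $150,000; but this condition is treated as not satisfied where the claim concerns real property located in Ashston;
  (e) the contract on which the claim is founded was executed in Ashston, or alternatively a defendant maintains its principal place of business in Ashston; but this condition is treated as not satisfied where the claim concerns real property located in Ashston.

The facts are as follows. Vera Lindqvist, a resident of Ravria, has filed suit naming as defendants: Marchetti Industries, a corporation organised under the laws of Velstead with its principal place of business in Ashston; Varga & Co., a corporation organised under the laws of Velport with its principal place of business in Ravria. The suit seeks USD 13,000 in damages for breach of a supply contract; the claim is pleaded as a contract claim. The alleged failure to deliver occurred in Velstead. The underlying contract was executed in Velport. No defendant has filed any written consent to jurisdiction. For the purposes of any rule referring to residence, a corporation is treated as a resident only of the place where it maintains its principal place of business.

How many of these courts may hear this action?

The Civil Court of Ashston:
  (a) The claim is a contract claim, not a tort claim, so one alternative holds. Satisfied.
  (b) The claim does not concern real property; no such written consent has been filed; the corporate defendant(s) are organised in Velport, Velstead, not Ashston — no alternative holds. The proviso rescues it, though: the claim is a contract claim. Condition met.
  (c) The plaintiff resides in Ravria, which is not Velport. Met.
  → Jurisdiction lies.
The Ashston District Court:
  (a) The amount in controversy is USD 13,000, which meets the $13,000 floor. Condition met.
  (b) The claim is a contract claim, not a property claim. Met.
  (c) The plaintiff resides in Ravria, which is not Ashston, which satisfies one of the alternatives. Met.
  (d) The amount in controversy is 13,000 dollars, within the 150,000 dollars ceiling. The carve-out does not apply: the claim does not concern real property. Satisfied.
  (e) Marchetti Industries has its principal place of business in Ashston, so this disjunct is met. The carve-out does not apply: the claim does not concern real property. Met.
  → Jurisdiction lies.
Courts with jurisdiction: the Civil Court of Ashston, the Ashston District Court — 2 in total.

2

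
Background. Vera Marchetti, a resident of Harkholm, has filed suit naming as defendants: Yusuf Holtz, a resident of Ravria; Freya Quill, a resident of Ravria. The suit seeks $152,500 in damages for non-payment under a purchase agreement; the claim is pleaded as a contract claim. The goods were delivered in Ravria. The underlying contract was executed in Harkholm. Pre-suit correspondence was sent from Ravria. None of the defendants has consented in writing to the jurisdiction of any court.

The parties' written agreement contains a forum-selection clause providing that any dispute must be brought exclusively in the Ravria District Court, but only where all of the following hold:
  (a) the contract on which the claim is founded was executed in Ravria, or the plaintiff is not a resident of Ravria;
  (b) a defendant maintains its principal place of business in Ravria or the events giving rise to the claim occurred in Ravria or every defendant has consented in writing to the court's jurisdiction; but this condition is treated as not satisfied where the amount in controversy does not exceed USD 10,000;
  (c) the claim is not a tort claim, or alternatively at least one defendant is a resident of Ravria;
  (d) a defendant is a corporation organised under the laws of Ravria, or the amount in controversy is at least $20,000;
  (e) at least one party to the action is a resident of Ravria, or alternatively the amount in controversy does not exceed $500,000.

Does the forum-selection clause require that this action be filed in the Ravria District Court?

The Ravria District Court:
  (a) The plaintiff resides in Harkholm, which is not Ravria, which satisfies one of the alternatives. Met.
  (b) The operative events occurred in Ravria, so one alternative holds. The carve-out does not apply: the amount in controversy is 152,500 dollars, above the USD 10,000 ceiling. Satisfied.
  (c) The claim is a contract claim, not a tort claim, so one alternative holds. Condition met.
  (d) The amount in controversy is 152,500 dollars, which meets the $20,000 floor, so this disjunct is met. Met.
  (e) Yusuf Holtz resides in Ravria — that alternative is enough. Met.
  → The clause applies.

Yes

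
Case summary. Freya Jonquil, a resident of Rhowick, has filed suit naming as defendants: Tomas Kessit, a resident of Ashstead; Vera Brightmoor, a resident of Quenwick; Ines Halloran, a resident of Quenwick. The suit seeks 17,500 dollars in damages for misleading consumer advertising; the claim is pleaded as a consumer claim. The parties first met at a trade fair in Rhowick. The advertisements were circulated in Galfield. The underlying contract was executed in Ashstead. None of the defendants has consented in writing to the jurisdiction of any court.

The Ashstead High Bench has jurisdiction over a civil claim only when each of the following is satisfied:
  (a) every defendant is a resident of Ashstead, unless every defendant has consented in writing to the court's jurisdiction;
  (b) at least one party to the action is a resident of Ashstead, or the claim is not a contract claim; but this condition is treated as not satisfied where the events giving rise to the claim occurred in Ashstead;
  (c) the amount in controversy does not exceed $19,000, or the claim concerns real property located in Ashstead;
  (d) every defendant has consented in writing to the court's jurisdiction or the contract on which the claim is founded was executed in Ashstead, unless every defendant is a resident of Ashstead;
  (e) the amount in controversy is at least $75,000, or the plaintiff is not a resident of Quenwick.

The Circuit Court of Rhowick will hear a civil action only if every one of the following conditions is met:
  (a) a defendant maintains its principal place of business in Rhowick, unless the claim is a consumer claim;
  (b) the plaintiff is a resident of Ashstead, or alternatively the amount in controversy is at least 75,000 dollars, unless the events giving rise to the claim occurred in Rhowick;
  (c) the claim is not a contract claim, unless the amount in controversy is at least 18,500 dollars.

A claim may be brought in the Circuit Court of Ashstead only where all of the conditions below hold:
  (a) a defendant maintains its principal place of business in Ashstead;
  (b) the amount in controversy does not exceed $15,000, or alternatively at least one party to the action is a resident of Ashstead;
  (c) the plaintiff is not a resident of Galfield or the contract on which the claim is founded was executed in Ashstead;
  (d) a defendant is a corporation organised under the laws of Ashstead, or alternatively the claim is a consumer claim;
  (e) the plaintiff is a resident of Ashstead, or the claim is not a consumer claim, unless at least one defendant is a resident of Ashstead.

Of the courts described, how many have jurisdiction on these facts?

0

The Ashstead High Bench:
  (a) The defendants reside as follows — Tomas Kessit in Ashstead, Vera Brightmoor in Quenwick, Ines Halloran in Quenwick — not all in Ashstead. Nor does the 'unless' clause help: no such written consent has been filed. Fails.
  (b) Tomas Kessit resides in Ashstead, so one alternative holds. The exception is not triggered, since the operative events occurred in Galfield, not Ashstead. Satisfied.
  (c) The amount in controversy is $17,500, within the $19,000 ceiling — that alternative is enough. Satisfied.
  (d) The contract was executed in Ashstead — that alternative is enough. Met.
  (e) The plaintiff resides in Rhowick, which is not Quenwick, so one alternative holds. Satisfied.
  → No jurisdiction.
The Circuit Court of Rhowick:
  (a) No defendant is a corporation. The proviso rescues it, though: the claim is a consumer claim. Condition met.
  (b) The plaintiff resides in Rhowick, not Ashstead; the amount in controversy is $17,500, below the $75,000 floor — every alternative fails. Nor does the 'unless' clause help: the operative events occurred in Galfield, not Rhowick. Fails.
  (c) The claim is a consumer claim, not a contract claim. Met.
  → No jurisdiction.
The Circuit Court of Ashstead:
  (a) No defendant is a corporation. Condition not met.
  (b) Tomas Kessit resides in Ashstead, so one alternative holds. Met.
  (c) The plaintiff resides in Rhowick, which is not Galfield, which satisfies one of the alternatives. Condition met.
  (d) The claim is a consumer claim, so one alternative holds. Met.
  (e) The plaintiff resides in Rhowick, not Ashstead; the claim is a consumer claim — no alternative holds. However, Tomas Kessit resides in Ashstead, so the 'unless' proviso supplies this condition. Condition met.
  → The court lacks jurisdiction.
No court satisfies all of its conditions.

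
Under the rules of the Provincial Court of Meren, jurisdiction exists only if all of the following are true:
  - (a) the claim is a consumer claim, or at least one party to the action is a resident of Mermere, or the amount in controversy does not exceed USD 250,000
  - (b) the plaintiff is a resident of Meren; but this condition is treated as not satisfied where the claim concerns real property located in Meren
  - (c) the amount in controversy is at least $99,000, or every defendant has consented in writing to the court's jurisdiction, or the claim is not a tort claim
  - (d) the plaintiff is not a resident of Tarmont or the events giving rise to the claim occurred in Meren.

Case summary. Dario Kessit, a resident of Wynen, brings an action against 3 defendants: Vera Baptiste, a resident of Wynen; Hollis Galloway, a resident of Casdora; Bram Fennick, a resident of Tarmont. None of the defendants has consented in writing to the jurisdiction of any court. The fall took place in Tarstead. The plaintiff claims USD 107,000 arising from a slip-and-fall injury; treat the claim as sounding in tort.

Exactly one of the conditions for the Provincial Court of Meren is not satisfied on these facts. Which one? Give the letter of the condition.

The Provincial Court of Meren:
  (a) The amount in controversy is $107,000, within the USD 250,000 ceiling, so this disjunct is met. Satisfied.
  (b) The plaintiff resides in Wynen, not Meren. Fails.
  (c) The amount in controversy is USD 107,000, which meets the $99,000 floor, so one alternative holds. Met.
  (d) The plaintiff resides in Wynen, which is not Tarmont — that alternative is enough. Condition met.
Only condition (b) fails.

(b)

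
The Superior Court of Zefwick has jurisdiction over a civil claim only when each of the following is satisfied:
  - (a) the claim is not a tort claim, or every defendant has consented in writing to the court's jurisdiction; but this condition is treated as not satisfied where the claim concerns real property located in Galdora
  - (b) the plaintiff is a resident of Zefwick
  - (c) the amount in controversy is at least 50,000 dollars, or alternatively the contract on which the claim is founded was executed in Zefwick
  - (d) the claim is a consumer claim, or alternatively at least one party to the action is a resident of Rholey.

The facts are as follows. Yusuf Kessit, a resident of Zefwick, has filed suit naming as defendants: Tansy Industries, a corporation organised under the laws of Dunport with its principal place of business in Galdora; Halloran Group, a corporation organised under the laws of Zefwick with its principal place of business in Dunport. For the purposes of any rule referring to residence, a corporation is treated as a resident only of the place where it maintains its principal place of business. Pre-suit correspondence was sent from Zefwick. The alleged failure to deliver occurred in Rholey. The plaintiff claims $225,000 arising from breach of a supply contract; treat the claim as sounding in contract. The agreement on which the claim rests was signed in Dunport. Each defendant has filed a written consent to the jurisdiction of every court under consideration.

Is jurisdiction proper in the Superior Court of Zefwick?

No

The Superior Court of Zefwick:
  (a) The claim is a contract claim, not a tort claim, so one alternative holds. The exception is not triggered, since the claim does not concern real property. Met.
  (b) The plaintiff resides in Zefwick. Satisfied.
  (c) The amount in controversy is USD 225,000, which meets the USD 50,000 floor, so this disjunct is met. Satisfied.
  (d) The claim is a contract claim, not a consumer claim; no party resides in Rholey — none of the alternatives is met. Not satisfied.
  → At least one condition fails; no jurisdiction.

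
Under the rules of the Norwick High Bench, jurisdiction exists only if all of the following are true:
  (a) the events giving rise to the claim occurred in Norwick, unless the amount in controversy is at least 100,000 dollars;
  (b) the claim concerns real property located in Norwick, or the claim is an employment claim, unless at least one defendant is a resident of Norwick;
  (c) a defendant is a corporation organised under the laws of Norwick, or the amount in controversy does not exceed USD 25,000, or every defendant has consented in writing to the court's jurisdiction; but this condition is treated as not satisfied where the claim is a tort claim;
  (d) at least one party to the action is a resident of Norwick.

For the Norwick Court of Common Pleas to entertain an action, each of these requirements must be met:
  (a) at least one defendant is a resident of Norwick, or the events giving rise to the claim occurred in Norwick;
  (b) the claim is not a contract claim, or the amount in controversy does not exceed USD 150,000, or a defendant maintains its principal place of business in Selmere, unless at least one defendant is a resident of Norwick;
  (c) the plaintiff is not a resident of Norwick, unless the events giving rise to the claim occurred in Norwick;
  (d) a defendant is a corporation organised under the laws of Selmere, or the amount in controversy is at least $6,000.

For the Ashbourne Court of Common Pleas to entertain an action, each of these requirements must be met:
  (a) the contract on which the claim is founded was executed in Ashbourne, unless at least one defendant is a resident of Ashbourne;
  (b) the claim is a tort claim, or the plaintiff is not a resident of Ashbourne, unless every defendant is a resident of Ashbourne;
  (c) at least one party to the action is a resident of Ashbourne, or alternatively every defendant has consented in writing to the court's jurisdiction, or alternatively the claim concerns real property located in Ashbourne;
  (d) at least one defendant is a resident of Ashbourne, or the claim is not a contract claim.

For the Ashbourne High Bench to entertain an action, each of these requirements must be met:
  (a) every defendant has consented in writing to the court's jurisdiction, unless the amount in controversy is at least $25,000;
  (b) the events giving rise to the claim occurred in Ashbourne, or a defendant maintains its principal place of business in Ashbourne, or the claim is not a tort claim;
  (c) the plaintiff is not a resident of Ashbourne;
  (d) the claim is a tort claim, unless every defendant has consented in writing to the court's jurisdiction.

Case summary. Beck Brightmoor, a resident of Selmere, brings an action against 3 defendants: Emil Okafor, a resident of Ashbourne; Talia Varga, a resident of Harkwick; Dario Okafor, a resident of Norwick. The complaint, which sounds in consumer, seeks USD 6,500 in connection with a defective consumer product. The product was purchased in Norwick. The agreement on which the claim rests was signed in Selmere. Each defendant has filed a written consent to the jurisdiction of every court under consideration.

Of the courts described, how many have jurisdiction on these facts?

The Norwick High Bench:
  (a) The operative events occurred in Norwick. Condition met.
  (b) The claim does not concern real property; the claim is a consumer claim, not an employment claim — no alternative holds. But Dario Okafor resides in Norwick, and the 'unless' clause therefore excuses the requirement. Satisfied.
  (c) The amount in controversy is USD 6,500, within the $25,000 ceiling, which satisfies one of the alternatives. The carve-out does not apply: the claim is a consumer claim, not a tort claim. Condition met.
  (d) Dario Okafor resides in Norwick. Met.
  → Every requirement is satisfied — jurisdiction.
The Norwick Court of Common Pleas:
  (a) Dario Okafor resides in Norwick, so one alternative holds. Met.
  (b) The claim is a consumer claim, not a contract claim, which satisfies one of the alternatives. Condition met.
  (c) The plaintiff resides in Selmere, which is not Norwick. Satisfied.
  (d) The amount in controversy is 6,500 dollars, which meets the 6,000 dollars floor — that alternative is enough. Condition met.
  → The court has jurisdiction.
The Ashbourne Court of Common Pleas:
  (a) The contract was executed in Selmere, not Ashbourne. However, Emil Okafor resides in Ashbourne, so the 'unless' proviso supplies this condition. Met.
  (b) The plaintiff resides in Selmere, which is not Ashbourne — that alternative is enough. Satisfied.
  (c) Emil Okafor resides in Ashbourne, so one alternative holds. Satisfied.
  (d) Emil Okafor resides in Ashbourne — that alternative is enough. Condition met.
  → Jurisdiction lies.
The Ashbourne High Bench:
  (a) Every defendant has filed written consent. Satisfied.
  (b) The claim is a consumer claim, not a tort claim, so this disjunct is met. Condition met.
  (c) The plaintiff resides in Selmere, which is not Ashbourne. Met.
  (d) The claim is a consumer claim, not a tort claim. The proviso rescues it, though: every defendant has filed written consent. Condition met.
  → The court has jurisdiction.
Courts with jurisdiction: the Norwick High Bench, the Norwick Court of Common Pleas, the Ashbourne Court of Common Pleas, the Ashbourne High Bench — 4 in total.

4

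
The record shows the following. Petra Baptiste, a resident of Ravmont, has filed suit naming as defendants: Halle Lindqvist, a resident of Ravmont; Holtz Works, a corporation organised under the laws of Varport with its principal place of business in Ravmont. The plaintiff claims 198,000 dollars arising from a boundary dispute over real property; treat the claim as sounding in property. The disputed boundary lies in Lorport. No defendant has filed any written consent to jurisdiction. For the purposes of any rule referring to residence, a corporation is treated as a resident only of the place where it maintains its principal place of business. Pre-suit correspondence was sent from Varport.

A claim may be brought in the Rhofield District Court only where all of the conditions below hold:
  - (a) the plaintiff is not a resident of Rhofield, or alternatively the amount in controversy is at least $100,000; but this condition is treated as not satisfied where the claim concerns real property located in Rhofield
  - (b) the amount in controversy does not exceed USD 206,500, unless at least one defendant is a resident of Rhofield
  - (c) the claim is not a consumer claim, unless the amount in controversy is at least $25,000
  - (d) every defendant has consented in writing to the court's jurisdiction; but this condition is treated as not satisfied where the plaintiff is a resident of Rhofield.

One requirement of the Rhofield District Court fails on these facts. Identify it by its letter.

The Rhofield District Court:
  (a) The plaintiff resides in Ravmont, which is not Rhofield, so one alternative holds. And the carve-out is inapplicable — the property lies in Lorport, not Rhofield. Condition met.
  (b) The amount in controversy is USD 198,000, within the USD 206,500 ceiling. Condition met.
  (c) The claim is a property claim, not a consumer claim. Condition met.
  (d) No such written consent has been filed. Not satisfied.
Only condition (d) fails.

(d)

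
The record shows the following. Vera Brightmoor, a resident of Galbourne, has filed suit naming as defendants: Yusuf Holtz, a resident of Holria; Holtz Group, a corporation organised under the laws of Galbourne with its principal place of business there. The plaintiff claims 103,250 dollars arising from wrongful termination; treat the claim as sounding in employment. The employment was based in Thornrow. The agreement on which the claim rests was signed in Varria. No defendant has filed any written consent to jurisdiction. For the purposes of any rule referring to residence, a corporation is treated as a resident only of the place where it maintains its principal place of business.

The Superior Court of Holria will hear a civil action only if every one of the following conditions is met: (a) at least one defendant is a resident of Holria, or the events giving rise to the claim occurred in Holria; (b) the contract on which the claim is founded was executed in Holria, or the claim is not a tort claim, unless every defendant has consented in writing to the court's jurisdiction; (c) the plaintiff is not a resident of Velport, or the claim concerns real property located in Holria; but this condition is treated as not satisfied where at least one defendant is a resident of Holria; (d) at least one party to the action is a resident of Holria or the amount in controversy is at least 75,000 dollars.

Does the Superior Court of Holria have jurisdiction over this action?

The Superior Court of Holria:
  (a) Yusuf Holtz resides in Holria — that alternative is enough. Met.
  (b) The claim is an employment claim, not a tort claim, so this disjunct is met. Met.
  (c) The plaintiff resides in Galbourne, which is not Velport — that alternative is enough. But the carve-out bites: Yusuf Holtz resides in Holria. Condition not met.
  (d) Yusuf Holtz resides in Holria, so one alternative holds. Condition met.
  → The court lacks jurisdiction.

No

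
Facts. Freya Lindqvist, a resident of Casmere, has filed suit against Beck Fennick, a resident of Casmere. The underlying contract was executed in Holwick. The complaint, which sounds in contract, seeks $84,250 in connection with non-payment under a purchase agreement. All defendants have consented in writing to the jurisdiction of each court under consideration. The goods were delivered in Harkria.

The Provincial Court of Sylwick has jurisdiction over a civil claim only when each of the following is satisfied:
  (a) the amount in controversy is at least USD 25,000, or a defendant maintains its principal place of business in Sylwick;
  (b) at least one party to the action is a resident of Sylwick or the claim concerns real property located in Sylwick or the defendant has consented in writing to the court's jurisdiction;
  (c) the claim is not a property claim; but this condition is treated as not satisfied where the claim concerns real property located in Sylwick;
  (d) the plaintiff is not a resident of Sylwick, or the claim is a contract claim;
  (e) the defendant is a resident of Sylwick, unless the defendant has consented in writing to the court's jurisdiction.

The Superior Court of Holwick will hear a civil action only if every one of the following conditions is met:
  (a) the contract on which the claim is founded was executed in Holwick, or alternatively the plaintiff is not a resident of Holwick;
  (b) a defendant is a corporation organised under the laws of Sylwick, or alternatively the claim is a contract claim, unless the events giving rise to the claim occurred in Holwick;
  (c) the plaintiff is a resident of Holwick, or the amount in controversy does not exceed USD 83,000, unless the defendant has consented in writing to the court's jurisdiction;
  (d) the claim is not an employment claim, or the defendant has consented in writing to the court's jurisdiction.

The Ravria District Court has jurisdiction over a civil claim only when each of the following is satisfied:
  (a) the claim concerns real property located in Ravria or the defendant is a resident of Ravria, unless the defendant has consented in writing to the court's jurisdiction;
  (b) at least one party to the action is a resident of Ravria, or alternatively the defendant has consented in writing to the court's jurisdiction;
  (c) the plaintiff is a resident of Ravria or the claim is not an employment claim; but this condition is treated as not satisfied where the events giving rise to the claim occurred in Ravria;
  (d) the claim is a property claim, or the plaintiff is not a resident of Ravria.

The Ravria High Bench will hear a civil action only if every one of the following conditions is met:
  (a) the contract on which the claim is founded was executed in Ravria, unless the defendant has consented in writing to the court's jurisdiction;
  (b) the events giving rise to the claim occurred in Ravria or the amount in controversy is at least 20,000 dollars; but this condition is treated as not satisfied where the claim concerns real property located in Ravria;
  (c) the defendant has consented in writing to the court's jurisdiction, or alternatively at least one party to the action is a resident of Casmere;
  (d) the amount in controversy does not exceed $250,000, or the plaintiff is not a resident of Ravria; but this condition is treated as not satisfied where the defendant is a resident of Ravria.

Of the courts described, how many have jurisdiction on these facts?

4

The Provincial Court of Sylwick:
  (a) The amount in controversy is USD 84,250, which meets the 25,000 dollars floor, so this disjunct is met. Met.
  (b) Every defendant has filed written consent, so this disjunct is met. Condition met.
  (c) The claim is a contract claim, not a property claim. And the carve-out is inapplicable — the claim does not concern real property. Condition met.
  (d) The plaintiff resides in Casmere, which is not Sylwick, which satisfies one of the alternatives. Satisfied.
  (e) The defendant resides in Casmere, not Sylwick. The proviso rescues it, though: every defendant has filed written consent. Condition met.
  → The court has jurisdiction.
The Superior Court of Holwick:
  (a) The contract was executed in Holwick, which satisfies one of the alternatives. Satisfied.
  (b) The claim is a contract claim — that alternative is enough. Condition met.
  (c) The plaintiff resides in Casmere, not Holwick; the amount in controversy is USD 84,250, above the 83,000 dollars ceiling — none of the alternatives is met. The proviso rescues it, though: every defendant has filed written consent. Met.
  (d) The claim is a contract claim, not an employment claim, so this disjunct is met. Met.
  → The court has jurisdiction.
The Ravria District Court:
  (a) The claim does not concern real property; the defendant resides in Casmere, not Ravria — none of the alternatives is met. However, every defendant has filed written consent, so the 'unless' proviso supplies this condition. Condition met.
  (b) Every defendant has filed written consent — that alternative is enough. Met.
  (c) The claim is a contract claim, not an employment claim — that alternative is enough. And the carve-out is inapplicable — the operative events occurred in Harkria, not Ravria. Met.
  (d) The plaintiff resides in Casmere, which is not Ravria, which satisfies one of the alternatives. Condition met.
  → All conditions met; jurisdiction exists.
The Ravria High Bench:
  (a) The contract was executed in Holwick, not Ravria. However, every defendant has filed written consent, so the 'unless' proviso supplies this condition. Satisfied.
  (b) The amount in controversy is 84,250 dollars, which meets the $20,000 floor, so one alternative holds. The exception is not triggered, since the claim does not concern real property. Condition met.
  (c) Every defendant has filed written consent — that alternative is enough. Condition met.
  (d) The amount in controversy is 84,250 dollars, within the $250,000 ceiling — that alternative is enough. The exception is not triggered, since the defendant resides in Casmere, not Ravria. Condition met.
  → All conditions met; jurisdiction exists.
Courts with jurisdiction: the Provincial Court of Sylwick, the Superior Court of Holwick, the Ravria District Court, the Ravria High Bench — 4 in total.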